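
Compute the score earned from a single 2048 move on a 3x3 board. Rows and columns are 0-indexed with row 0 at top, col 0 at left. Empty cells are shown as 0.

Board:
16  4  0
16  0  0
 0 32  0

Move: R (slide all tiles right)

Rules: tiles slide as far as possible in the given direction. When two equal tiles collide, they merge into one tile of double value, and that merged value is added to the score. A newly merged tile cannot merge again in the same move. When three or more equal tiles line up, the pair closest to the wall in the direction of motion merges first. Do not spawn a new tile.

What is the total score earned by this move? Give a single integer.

Slide right:
row 0: [16, 4, 0] -> [0, 16, 4]  score +0 (running 0)
row 1: [16, 0, 0] -> [0, 0, 16]  score +0 (running 0)
row 2: [0, 32, 0] -> [0, 0, 32]  score +0 (running 0)
Board after move:
 0 16  4
 0  0 16
 0  0 32

Answer: 0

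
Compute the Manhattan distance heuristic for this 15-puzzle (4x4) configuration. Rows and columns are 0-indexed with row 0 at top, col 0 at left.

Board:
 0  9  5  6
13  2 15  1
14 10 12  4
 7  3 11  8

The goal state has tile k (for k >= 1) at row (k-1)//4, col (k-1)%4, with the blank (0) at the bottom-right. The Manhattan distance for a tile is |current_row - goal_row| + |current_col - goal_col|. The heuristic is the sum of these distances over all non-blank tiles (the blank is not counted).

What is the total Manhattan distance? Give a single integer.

Tile 9: (0,1)->(2,0) = 3
Tile 5: (0,2)->(1,0) = 3
Tile 6: (0,3)->(1,1) = 3
Tile 13: (1,0)->(3,0) = 2
Tile 2: (1,1)->(0,1) = 1
Tile 15: (1,2)->(3,2) = 2
Tile 1: (1,3)->(0,0) = 4
Tile 14: (2,0)->(3,1) = 2
Tile 10: (2,1)->(2,1) = 0
Tile 12: (2,2)->(2,3) = 1
Tile 4: (2,3)->(0,3) = 2
Tile 7: (3,0)->(1,2) = 4
Tile 3: (3,1)->(0,2) = 4
Tile 11: (3,2)->(2,2) = 1
Tile 8: (3,3)->(1,3) = 2
Sum: 3 + 3 + 3 + 2 + 1 + 2 + 4 + 2 + 0 + 1 + 2 + 4 + 4 + 1 + 2 = 34

Answer: 34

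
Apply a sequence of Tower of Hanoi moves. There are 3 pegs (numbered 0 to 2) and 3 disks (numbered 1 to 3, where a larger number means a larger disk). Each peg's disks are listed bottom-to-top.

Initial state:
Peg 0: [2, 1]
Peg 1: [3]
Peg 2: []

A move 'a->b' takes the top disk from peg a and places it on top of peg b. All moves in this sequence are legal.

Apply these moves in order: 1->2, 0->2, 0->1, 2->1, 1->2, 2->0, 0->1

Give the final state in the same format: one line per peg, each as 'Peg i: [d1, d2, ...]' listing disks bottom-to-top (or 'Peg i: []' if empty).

Answer: Peg 0: []
Peg 1: [2, 1]
Peg 2: [3]

Derivation:
After move 1 (1->2):
Peg 0: [2, 1]
Peg 1: []
Peg 2: [3]

After move 2 (0->2):
Peg 0: [2]
Peg 1: []
Peg 2: [3, 1]

After move 3 (0->1):
Peg 0: []
Peg 1: [2]
Peg 2: [3, 1]

After move 4 (2->1):
Peg 0: []
Peg 1: [2, 1]
Peg 2: [3]

After move 5 (1->2):
Peg 0: []
Peg 1: [2]
Peg 2: [3, 1]

After move 6 (2->0):
Peg 0: [1]
Peg 1: [2]
Peg 2: [3]

After move 7 (0->1):
Peg 0: []
Peg 1: [2, 1]
Peg 2: [3]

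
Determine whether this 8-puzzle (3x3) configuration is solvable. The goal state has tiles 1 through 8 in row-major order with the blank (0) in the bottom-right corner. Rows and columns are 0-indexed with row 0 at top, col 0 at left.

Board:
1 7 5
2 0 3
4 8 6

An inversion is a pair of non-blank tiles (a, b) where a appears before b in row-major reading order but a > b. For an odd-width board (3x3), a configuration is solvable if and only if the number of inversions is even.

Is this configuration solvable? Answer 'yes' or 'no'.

Answer: no

Derivation:
Inversions (pairs i<j in row-major order where tile[i] > tile[j] > 0): 9
9 is odd, so the puzzle is not solvable.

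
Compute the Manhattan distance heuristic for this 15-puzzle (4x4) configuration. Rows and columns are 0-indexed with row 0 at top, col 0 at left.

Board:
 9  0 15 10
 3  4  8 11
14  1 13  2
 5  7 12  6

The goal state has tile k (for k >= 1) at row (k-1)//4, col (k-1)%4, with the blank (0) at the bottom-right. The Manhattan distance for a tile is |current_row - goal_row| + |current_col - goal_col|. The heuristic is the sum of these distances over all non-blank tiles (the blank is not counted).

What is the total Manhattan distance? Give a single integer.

Tile 9: (0,0)->(2,0) = 2
Tile 15: (0,2)->(3,2) = 3
Tile 10: (0,3)->(2,1) = 4
Tile 3: (1,0)->(0,2) = 3
Tile 4: (1,1)->(0,3) = 3
Tile 8: (1,2)->(1,3) = 1
Tile 11: (1,3)->(2,2) = 2
Tile 14: (2,0)->(3,1) = 2
Tile 1: (2,1)->(0,0) = 3
Tile 13: (2,2)->(3,0) = 3
Tile 2: (2,3)->(0,1) = 4
Tile 5: (3,0)->(1,0) = 2
Tile 7: (3,1)->(1,2) = 3
Tile 12: (3,2)->(2,3) = 2
Tile 6: (3,3)->(1,1) = 4
Sum: 2 + 3 + 4 + 3 + 3 + 1 + 2 + 2 + 3 + 3 + 4 + 2 + 3 + 2 + 4 = 41

Answer: 41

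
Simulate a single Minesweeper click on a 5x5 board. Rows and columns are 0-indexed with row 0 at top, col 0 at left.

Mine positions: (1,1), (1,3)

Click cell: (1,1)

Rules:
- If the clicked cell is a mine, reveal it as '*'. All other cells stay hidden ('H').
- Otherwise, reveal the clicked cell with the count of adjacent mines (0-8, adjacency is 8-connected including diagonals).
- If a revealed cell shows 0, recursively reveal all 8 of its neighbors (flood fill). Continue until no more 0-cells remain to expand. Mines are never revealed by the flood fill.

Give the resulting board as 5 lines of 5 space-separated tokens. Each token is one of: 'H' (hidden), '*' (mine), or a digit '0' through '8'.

H H H H H
H * H H H
H H H H H
H H H H H
H H H H H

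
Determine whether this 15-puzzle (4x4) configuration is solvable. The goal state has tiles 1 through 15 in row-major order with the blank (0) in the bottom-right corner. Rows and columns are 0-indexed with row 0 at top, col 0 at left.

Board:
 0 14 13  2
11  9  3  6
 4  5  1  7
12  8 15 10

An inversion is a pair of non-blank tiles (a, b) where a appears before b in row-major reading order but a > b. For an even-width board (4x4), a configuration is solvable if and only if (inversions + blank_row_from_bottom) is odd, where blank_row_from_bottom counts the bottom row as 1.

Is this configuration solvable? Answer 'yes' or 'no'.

Answer: yes

Derivation:
Inversions: 51
Blank is in row 0 (0-indexed from top), which is row 4 counting from the bottom (bottom = 1).
51 + 4 = 55, which is odd, so the puzzle is solvable.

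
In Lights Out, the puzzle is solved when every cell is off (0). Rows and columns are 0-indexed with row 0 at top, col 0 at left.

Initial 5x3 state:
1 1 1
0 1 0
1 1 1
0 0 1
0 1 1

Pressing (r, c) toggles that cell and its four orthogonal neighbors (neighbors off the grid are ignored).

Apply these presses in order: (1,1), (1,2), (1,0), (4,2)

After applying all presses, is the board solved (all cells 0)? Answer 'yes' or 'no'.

Answer: yes

Derivation:
After press 1 at (1,1):
1 0 1
1 0 1
1 0 1
0 0 1
0 1 1

After press 2 at (1,2):
1 0 0
1 1 0
1 0 0
0 0 1
0 1 1

After press 3 at (1,0):
0 0 0
0 0 0
0 0 0
0 0 1
0 1 1

After press 4 at (4,2):
0 0 0
0 0 0
0 0 0
0 0 0
0 0 0

Lights still on: 0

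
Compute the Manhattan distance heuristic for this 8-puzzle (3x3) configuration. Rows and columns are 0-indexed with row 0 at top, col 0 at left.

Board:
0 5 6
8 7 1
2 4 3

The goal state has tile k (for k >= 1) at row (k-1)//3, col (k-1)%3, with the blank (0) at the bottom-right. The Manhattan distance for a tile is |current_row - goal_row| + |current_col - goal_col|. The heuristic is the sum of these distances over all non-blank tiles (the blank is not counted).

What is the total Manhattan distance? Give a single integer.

Tile 5: (0,1)->(1,1) = 1
Tile 6: (0,2)->(1,2) = 1
Tile 8: (1,0)->(2,1) = 2
Tile 7: (1,1)->(2,0) = 2
Tile 1: (1,2)->(0,0) = 3
Tile 2: (2,0)->(0,1) = 3
Tile 4: (2,1)->(1,0) = 2
Tile 3: (2,2)->(0,2) = 2
Sum: 1 + 1 + 2 + 2 + 3 + 3 + 2 + 2 = 16

Answer: 16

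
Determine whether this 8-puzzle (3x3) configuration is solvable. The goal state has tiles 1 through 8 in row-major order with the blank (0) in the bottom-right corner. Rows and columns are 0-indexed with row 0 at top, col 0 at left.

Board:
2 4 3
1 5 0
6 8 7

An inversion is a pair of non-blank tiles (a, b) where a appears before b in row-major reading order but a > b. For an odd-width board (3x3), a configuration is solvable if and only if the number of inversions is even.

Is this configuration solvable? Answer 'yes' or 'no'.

Inversions (pairs i<j in row-major order where tile[i] > tile[j] > 0): 5
5 is odd, so the puzzle is not solvable.

Answer: no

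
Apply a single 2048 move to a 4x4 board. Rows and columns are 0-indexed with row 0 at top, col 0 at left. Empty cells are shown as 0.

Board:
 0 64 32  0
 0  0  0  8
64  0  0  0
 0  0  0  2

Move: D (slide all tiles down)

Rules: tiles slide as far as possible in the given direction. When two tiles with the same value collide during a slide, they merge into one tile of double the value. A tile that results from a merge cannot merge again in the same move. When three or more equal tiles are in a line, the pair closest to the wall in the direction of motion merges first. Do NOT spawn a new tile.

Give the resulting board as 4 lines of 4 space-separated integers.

Slide down:
col 0: [0, 0, 64, 0] -> [0, 0, 0, 64]
col 1: [64, 0, 0, 0] -> [0, 0, 0, 64]
col 2: [32, 0, 0, 0] -> [0, 0, 0, 32]
col 3: [0, 8, 0, 2] -> [0, 0, 8, 2]

Answer:  0  0  0  0
 0  0  0  0
 0  0  0  8
64 64 32  2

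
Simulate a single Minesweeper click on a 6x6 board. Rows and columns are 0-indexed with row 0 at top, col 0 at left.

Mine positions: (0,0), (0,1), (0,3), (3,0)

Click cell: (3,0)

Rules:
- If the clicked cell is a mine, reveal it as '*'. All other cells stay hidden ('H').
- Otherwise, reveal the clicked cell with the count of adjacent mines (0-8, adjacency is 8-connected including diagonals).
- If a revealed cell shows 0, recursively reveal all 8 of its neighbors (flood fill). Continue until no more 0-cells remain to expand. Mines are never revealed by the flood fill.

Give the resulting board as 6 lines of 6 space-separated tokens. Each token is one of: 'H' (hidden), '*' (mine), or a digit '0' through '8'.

H H H H H H
H H H H H H
H H H H H H
* H H H H H
H H H H H H
H H H H H H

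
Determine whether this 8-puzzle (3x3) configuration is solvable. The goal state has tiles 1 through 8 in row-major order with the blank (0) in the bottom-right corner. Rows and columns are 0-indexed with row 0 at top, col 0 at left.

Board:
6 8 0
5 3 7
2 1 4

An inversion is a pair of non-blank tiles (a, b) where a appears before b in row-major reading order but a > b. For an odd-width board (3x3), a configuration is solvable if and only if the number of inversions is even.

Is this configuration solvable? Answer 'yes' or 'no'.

Answer: no

Derivation:
Inversions (pairs i<j in row-major order where tile[i] > tile[j] > 0): 21
21 is odd, so the puzzle is not solvable.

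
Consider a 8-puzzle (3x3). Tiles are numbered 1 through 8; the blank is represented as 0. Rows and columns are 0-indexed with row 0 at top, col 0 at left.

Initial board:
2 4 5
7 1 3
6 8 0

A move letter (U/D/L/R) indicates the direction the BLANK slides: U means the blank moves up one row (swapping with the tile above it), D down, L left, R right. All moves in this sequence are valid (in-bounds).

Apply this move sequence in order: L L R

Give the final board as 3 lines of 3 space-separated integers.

After move 1 (L):
2 4 5
7 1 3
6 0 8

After move 2 (L):
2 4 5
7 1 3
0 6 8

After move 3 (R):
2 4 5
7 1 3
6 0 8

Answer: 2 4 5
7 1 3
6 0 8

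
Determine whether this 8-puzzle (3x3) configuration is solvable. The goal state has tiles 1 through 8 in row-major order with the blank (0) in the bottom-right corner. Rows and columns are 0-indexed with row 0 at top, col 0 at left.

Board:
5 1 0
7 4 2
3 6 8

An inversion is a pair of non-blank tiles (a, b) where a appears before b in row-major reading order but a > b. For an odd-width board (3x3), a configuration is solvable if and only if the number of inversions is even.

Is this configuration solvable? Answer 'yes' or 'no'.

Inversions (pairs i<j in row-major order where tile[i] > tile[j] > 0): 10
10 is even, so the puzzle is solvable.

Answer: yes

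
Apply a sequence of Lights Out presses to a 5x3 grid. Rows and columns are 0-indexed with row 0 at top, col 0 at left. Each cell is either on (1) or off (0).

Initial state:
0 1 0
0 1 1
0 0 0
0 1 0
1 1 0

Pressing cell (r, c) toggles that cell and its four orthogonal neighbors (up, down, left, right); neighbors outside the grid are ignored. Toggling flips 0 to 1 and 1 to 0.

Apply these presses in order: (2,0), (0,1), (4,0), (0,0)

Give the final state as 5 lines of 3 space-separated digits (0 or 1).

After press 1 at (2,0):
0 1 0
1 1 1
1 1 0
1 1 0
1 1 0

After press 2 at (0,1):
1 0 1
1 0 1
1 1 0
1 1 0
1 1 0

After press 3 at (4,0):
1 0 1
1 0 1
1 1 0
0 1 0
0 0 0

After press 4 at (0,0):
0 1 1
0 0 1
1 1 0
0 1 0
0 0 0

Answer: 0 1 1
0 0 1
1 1 0
0 1 0
0 0 0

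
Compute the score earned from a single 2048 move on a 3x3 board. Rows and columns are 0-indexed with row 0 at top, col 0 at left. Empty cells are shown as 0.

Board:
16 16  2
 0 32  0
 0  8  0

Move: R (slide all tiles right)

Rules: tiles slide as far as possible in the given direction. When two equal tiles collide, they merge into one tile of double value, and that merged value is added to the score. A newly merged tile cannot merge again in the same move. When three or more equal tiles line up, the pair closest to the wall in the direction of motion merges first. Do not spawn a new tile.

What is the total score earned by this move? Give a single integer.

Answer: 32

Derivation:
Slide right:
row 0: [16, 16, 2] -> [0, 32, 2]  score +32 (running 32)
row 1: [0, 32, 0] -> [0, 0, 32]  score +0 (running 32)
row 2: [0, 8, 0] -> [0, 0, 8]  score +0 (running 32)
Board after move:
 0 32  2
 0  0 32
 0  0  8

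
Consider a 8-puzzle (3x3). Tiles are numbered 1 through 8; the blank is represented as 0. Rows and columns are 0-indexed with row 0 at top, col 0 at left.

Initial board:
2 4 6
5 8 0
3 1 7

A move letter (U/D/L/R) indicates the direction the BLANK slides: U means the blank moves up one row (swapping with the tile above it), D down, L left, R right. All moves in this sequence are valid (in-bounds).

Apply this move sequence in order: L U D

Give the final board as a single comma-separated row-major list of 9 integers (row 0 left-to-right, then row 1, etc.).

Answer: 2, 4, 6, 5, 0, 8, 3, 1, 7

Derivation:
After move 1 (L):
2 4 6
5 0 8
3 1 7

After move 2 (U):
2 0 6
5 4 8
3 1 7

After move 3 (D):
2 4 6
5 0 8
3 1 7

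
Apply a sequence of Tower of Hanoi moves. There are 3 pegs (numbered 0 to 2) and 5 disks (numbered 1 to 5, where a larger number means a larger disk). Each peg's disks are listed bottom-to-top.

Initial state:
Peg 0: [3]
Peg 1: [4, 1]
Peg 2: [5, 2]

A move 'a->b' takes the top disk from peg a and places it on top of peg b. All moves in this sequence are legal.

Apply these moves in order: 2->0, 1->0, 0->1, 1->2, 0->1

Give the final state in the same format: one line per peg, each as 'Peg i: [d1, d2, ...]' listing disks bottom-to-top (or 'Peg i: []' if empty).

After move 1 (2->0):
Peg 0: [3, 2]
Peg 1: [4, 1]
Peg 2: [5]

After move 2 (1->0):
Peg 0: [3, 2, 1]
Peg 1: [4]
Peg 2: [5]

After move 3 (0->1):
Peg 0: [3, 2]
Peg 1: [4, 1]
Peg 2: [5]

After move 4 (1->2):
Peg 0: [3, 2]
Peg 1: [4]
Peg 2: [5, 1]

After move 5 (0->1):
Peg 0: [3]
Peg 1: [4, 2]
Peg 2: [5, 1]

Answer: Peg 0: [3]
Peg 1: [4, 2]
Peg 2: [5, 1]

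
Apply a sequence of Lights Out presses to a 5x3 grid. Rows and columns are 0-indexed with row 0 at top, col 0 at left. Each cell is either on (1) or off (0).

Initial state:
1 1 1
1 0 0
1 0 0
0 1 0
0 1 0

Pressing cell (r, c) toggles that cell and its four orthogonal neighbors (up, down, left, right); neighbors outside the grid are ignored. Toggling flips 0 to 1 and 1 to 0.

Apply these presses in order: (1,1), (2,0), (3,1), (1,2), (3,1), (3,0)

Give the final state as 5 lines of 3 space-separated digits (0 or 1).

After press 1 at (1,1):
1 0 1
0 1 1
1 1 0
0 1 0
0 1 0

After press 2 at (2,0):
1 0 1
1 1 1
0 0 0
1 1 0
0 1 0

After press 3 at (3,1):
1 0 1
1 1 1
0 1 0
0 0 1
0 0 0

After press 4 at (1,2):
1 0 0
1 0 0
0 1 1
0 0 1
0 0 0

After press 5 at (3,1):
1 0 0
1 0 0
0 0 1
1 1 0
0 1 0

After press 6 at (3,0):
1 0 0
1 0 0
1 0 1
0 0 0
1 1 0

Answer: 1 0 0
1 0 0
1 0 1
0 0 0
1 1 0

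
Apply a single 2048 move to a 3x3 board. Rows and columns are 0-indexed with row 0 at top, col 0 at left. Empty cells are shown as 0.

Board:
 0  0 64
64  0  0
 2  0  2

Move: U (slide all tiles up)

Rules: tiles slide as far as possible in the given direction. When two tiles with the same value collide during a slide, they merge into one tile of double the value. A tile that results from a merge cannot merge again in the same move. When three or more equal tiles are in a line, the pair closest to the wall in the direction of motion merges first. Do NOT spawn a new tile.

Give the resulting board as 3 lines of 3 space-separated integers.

Answer: 64  0 64
 2  0  2
 0  0  0

Derivation:
Slide up:
col 0: [0, 64, 2] -> [64, 2, 0]
col 1: [0, 0, 0] -> [0, 0, 0]
col 2: [64, 0, 2] -> [64, 2, 0]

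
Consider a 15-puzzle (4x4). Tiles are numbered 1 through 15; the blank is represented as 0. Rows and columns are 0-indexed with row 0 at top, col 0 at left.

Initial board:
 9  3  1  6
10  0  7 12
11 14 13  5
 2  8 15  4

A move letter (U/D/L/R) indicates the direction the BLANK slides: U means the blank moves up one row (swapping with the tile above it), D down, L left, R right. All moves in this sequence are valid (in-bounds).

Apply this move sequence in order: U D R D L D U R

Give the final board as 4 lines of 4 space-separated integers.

After move 1 (U):
 9  0  1  6
10  3  7 12
11 14 13  5
 2  8 15  4

After move 2 (D):
 9  3  1  6
10  0  7 12
11 14 13  5
 2  8 15  4

After move 3 (R):
 9  3  1  6
10  7  0 12
11 14 13  5
 2  8 15  4

After move 4 (D):
 9  3  1  6
10  7 13 12
11 14  0  5
 2  8 15  4

After move 5 (L):
 9  3  1  6
10  7 13 12
11  0 14  5
 2  8 15  4

After move 6 (D):
 9  3  1  6
10  7 13 12
11  8 14  5
 2  0 15  4

After move 7 (U):
 9  3  1  6
10  7 13 12
11  0 14  5
 2  8 15  4

After move 8 (R):
 9  3  1  6
10  7 13 12
11 14  0  5
 2  8 15  4

Answer:  9  3  1  6
10  7 13 12
11 14  0  5
 2  8 15  4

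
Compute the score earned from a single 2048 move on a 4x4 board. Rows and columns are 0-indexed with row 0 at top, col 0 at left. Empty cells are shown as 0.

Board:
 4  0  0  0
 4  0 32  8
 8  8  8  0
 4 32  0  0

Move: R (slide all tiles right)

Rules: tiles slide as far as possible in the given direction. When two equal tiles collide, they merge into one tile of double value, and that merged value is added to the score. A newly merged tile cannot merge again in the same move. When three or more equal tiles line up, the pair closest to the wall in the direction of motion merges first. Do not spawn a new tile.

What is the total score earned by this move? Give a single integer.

Answer: 16

Derivation:
Slide right:
row 0: [4, 0, 0, 0] -> [0, 0, 0, 4]  score +0 (running 0)
row 1: [4, 0, 32, 8] -> [0, 4, 32, 8]  score +0 (running 0)
row 2: [8, 8, 8, 0] -> [0, 0, 8, 16]  score +16 (running 16)
row 3: [4, 32, 0, 0] -> [0, 0, 4, 32]  score +0 (running 16)
Board after move:
 0  0  0  4
 0  4 32  8
 0  0  8 16
 0  0  4 32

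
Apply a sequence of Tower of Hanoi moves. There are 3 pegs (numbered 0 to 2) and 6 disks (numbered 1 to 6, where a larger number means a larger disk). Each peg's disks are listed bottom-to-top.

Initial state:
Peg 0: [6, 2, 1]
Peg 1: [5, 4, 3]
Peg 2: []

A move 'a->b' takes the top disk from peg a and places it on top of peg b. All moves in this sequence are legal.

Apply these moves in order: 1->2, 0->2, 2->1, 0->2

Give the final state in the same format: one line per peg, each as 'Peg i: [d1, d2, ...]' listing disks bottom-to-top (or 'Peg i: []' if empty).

After move 1 (1->2):
Peg 0: [6, 2, 1]
Peg 1: [5, 4]
Peg 2: [3]

After move 2 (0->2):
Peg 0: [6, 2]
Peg 1: [5, 4]
Peg 2: [3, 1]

After move 3 (2->1):
Peg 0: [6, 2]
Peg 1: [5, 4, 1]
Peg 2: [3]

After move 4 (0->2):
Peg 0: [6]
Peg 1: [5, 4, 1]
Peg 2: [3, 2]

Answer: Peg 0: [6]
Peg 1: [5, 4, 1]
Peg 2: [3, 2]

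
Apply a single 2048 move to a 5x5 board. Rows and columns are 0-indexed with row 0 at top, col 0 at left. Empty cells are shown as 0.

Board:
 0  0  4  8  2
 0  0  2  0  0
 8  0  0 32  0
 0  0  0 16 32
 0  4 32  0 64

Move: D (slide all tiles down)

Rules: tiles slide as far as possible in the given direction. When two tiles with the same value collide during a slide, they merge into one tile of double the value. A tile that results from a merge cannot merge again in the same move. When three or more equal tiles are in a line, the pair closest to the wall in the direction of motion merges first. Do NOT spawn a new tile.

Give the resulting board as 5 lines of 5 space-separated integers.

Answer:  0  0  0  0  0
 0  0  0  0  0
 0  0  4  8  2
 0  0  2 32 32
 8  4 32 16 64

Derivation:
Slide down:
col 0: [0, 0, 8, 0, 0] -> [0, 0, 0, 0, 8]
col 1: [0, 0, 0, 0, 4] -> [0, 0, 0, 0, 4]
col 2: [4, 2, 0, 0, 32] -> [0, 0, 4, 2, 32]
col 3: [8, 0, 32, 16, 0] -> [0, 0, 8, 32, 16]
col 4: [2, 0, 0, 32, 64] -> [0, 0, 2, 32, 64]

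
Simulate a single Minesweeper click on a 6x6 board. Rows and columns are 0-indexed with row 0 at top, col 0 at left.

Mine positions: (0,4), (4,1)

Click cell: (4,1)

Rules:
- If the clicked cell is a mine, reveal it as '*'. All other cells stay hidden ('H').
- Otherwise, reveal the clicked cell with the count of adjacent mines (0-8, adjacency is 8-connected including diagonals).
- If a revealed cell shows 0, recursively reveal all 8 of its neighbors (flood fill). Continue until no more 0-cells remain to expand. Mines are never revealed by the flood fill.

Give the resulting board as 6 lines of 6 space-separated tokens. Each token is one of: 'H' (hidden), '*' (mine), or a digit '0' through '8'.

H H H H H H
H H H H H H
H H H H H H
H H H H H H
H * H H H H
H H H H H H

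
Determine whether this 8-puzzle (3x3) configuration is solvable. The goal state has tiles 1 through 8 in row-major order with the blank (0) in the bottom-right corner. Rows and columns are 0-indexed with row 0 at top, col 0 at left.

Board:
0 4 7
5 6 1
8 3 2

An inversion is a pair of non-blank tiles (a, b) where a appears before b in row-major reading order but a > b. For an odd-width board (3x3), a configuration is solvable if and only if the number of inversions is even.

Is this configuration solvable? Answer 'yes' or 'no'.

Inversions (pairs i<j in row-major order where tile[i] > tile[j] > 0): 17
17 is odd, so the puzzle is not solvable.

Answer: no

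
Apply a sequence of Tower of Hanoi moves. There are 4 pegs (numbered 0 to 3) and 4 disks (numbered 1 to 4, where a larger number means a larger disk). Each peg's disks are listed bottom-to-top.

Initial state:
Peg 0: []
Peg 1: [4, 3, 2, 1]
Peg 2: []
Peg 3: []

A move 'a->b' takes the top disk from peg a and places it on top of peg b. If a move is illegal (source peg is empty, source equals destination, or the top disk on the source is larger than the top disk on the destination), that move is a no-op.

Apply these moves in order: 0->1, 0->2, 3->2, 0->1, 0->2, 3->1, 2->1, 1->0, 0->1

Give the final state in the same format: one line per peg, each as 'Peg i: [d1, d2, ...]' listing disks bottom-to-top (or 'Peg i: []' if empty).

After move 1 (0->1):
Peg 0: []
Peg 1: [4, 3, 2, 1]
Peg 2: []
Peg 3: []

After move 2 (0->2):
Peg 0: []
Peg 1: [4, 3, 2, 1]
Peg 2: []
Peg 3: []

After move 3 (3->2):
Peg 0: []
Peg 1: [4, 3, 2, 1]
Peg 2: []
Peg 3: []

After move 4 (0->1):
Peg 0: []
Peg 1: [4, 3, 2, 1]
Peg 2: []
Peg 3: []

After move 5 (0->2):
Peg 0: []
Peg 1: [4, 3, 2, 1]
Peg 2: []
Peg 3: []

After move 6 (3->1):
Peg 0: []
Peg 1: [4, 3, 2, 1]
Peg 2: []
Peg 3: []

After move 7 (2->1):
Peg 0: []
Peg 1: [4, 3, 2, 1]
Peg 2: []
Peg 3: []

After move 8 (1->0):
Peg 0: [1]
Peg 1: [4, 3, 2]
Peg 2: []
Peg 3: []

After move 9 (0->1):
Peg 0: []
Peg 1: [4, 3, 2, 1]
Peg 2: []
Peg 3: []

Answer: Peg 0: []
Peg 1: [4, 3, 2, 1]
Peg 2: []
Peg 3: []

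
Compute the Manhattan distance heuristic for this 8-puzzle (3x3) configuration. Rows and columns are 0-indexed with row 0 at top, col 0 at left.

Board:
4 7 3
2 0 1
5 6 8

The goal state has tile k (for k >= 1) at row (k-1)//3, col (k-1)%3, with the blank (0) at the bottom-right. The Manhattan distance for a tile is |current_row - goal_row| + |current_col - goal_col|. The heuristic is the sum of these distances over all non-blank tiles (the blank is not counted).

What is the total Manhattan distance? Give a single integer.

Tile 4: (0,0)->(1,0) = 1
Tile 7: (0,1)->(2,0) = 3
Tile 3: (0,2)->(0,2) = 0
Tile 2: (1,0)->(0,1) = 2
Tile 1: (1,2)->(0,0) = 3
Tile 5: (2,0)->(1,1) = 2
Tile 6: (2,1)->(1,2) = 2
Tile 8: (2,2)->(2,1) = 1
Sum: 1 + 3 + 0 + 2 + 3 + 2 + 2 + 1 = 14

Answer: 14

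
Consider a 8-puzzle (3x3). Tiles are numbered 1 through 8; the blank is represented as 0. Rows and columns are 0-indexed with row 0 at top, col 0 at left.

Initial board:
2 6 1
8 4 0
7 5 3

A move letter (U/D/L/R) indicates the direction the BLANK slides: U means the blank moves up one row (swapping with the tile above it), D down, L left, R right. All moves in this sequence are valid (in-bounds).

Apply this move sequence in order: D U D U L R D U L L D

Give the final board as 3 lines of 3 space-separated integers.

After move 1 (D):
2 6 1
8 4 3
7 5 0

After move 2 (U):
2 6 1
8 4 0
7 5 3

After move 3 (D):
2 6 1
8 4 3
7 5 0

After move 4 (U):
2 6 1
8 4 0
7 5 3

After move 5 (L):
2 6 1
8 0 4
7 5 3

After move 6 (R):
2 6 1
8 4 0
7 5 3

After move 7 (D):
2 6 1
8 4 3
7 5 0

After move 8 (U):
2 6 1
8 4 0
7 5 3

After move 9 (L):
2 6 1
8 0 4
7 5 3

After move 10 (L):
2 6 1
0 8 4
7 5 3

After move 11 (D):
2 6 1
7 8 4
0 5 3

Answer: 2 6 1
7 8 4
0 5 3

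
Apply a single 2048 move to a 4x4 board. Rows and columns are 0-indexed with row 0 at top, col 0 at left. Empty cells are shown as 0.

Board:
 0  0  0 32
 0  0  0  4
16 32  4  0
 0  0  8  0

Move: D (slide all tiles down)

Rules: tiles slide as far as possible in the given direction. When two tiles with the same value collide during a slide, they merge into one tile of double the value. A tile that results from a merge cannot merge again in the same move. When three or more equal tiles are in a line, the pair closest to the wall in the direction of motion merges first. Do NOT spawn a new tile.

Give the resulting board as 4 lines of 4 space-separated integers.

Slide down:
col 0: [0, 0, 16, 0] -> [0, 0, 0, 16]
col 1: [0, 0, 32, 0] -> [0, 0, 0, 32]
col 2: [0, 0, 4, 8] -> [0, 0, 4, 8]
col 3: [32, 4, 0, 0] -> [0, 0, 32, 4]

Answer:  0  0  0  0
 0  0  0  0
 0  0  4 32
16 32  8  4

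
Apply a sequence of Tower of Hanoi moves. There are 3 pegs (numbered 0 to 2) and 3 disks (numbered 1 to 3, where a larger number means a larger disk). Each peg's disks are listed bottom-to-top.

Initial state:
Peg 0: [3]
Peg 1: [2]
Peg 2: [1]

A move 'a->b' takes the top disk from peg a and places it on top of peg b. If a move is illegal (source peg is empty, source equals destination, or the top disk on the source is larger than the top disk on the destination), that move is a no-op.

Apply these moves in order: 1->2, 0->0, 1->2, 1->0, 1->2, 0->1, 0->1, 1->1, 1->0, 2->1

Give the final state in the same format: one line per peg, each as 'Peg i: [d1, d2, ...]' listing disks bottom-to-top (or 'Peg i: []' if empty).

After move 1 (1->2):
Peg 0: [3]
Peg 1: [2]
Peg 2: [1]

After move 2 (0->0):
Peg 0: [3]
Peg 1: [2]
Peg 2: [1]

After move 3 (1->2):
Peg 0: [3]
Peg 1: [2]
Peg 2: [1]

After move 4 (1->0):
Peg 0: [3, 2]
Peg 1: []
Peg 2: [1]

After move 5 (1->2):
Peg 0: [3, 2]
Peg 1: []
Peg 2: [1]

After move 6 (0->1):
Peg 0: [3]
Peg 1: [2]
Peg 2: [1]

After move 7 (0->1):
Peg 0: [3]
Peg 1: [2]
Peg 2: [1]

After move 8 (1->1):
Peg 0: [3]
Peg 1: [2]
Peg 2: [1]

After move 9 (1->0):
Peg 0: [3, 2]
Peg 1: []
Peg 2: [1]

After move 10 (2->1):
Peg 0: [3, 2]
Peg 1: [1]
Peg 2: []

Answer: Peg 0: [3, 2]
Peg 1: [1]
Peg 2: []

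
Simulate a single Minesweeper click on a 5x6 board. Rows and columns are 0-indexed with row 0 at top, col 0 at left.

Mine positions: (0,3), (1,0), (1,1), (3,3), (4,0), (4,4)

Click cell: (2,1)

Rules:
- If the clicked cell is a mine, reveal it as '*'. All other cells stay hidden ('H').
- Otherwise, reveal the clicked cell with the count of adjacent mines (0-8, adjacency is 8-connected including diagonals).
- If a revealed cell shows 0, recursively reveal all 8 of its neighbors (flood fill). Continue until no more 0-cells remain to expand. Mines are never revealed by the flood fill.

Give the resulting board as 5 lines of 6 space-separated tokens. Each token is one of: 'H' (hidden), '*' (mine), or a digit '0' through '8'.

H H H H H H
H H H H H H
H 2 H H H H
H H H H H H
H H H H H H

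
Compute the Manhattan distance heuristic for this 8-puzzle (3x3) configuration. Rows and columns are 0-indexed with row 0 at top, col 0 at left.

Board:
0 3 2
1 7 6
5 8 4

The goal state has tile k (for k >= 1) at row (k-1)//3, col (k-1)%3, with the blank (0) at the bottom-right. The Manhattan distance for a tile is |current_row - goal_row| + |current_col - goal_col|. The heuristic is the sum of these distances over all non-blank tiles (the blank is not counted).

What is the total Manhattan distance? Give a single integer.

Tile 3: at (0,1), goal (0,2), distance |0-0|+|1-2| = 1
Tile 2: at (0,2), goal (0,1), distance |0-0|+|2-1| = 1
Tile 1: at (1,0), goal (0,0), distance |1-0|+|0-0| = 1
Tile 7: at (1,1), goal (2,0), distance |1-2|+|1-0| = 2
Tile 6: at (1,2), goal (1,2), distance |1-1|+|2-2| = 0
Tile 5: at (2,0), goal (1,1), distance |2-1|+|0-1| = 2
Tile 8: at (2,1), goal (2,1), distance |2-2|+|1-1| = 0
Tile 4: at (2,2), goal (1,0), distance |2-1|+|2-0| = 3
Sum: 1 + 1 + 1 + 2 + 0 + 2 + 0 + 3 = 10

Answer: 10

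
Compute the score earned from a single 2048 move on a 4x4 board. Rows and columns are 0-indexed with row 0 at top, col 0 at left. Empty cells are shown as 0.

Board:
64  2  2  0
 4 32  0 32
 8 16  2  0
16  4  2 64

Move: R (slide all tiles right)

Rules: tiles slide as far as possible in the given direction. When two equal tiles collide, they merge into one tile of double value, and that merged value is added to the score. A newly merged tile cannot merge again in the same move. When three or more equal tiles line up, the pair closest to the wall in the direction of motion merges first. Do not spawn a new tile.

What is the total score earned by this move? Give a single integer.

Answer: 68

Derivation:
Slide right:
row 0: [64, 2, 2, 0] -> [0, 0, 64, 4]  score +4 (running 4)
row 1: [4, 32, 0, 32] -> [0, 0, 4, 64]  score +64 (running 68)
row 2: [8, 16, 2, 0] -> [0, 8, 16, 2]  score +0 (running 68)
row 3: [16, 4, 2, 64] -> [16, 4, 2, 64]  score +0 (running 68)
Board after move:
 0  0 64  4
 0  0  4 64
 0  8 16  2
16  4  2 64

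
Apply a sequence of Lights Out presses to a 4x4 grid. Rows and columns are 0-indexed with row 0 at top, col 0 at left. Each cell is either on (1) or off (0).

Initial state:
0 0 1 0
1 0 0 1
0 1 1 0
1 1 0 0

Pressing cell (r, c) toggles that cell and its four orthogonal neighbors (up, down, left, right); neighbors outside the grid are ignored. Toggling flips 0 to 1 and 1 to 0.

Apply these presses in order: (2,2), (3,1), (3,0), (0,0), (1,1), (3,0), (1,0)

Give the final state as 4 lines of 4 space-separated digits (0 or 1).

Answer: 0 0 1 0
0 0 0 1
1 0 0 1
0 0 0 0

Derivation:
After press 1 at (2,2):
0 0 1 0
1 0 1 1
0 0 0 1
1 1 1 0

After press 2 at (3,1):
0 0 1 0
1 0 1 1
0 1 0 1
0 0 0 0

After press 3 at (3,0):
0 0 1 0
1 0 1 1
1 1 0 1
1 1 0 0

After press 4 at (0,0):
1 1 1 0
0 0 1 1
1 1 0 1
1 1 0 0

After press 5 at (1,1):
1 0 1 0
1 1 0 1
1 0 0 1
1 1 0 0

After press 6 at (3,0):
1 0 1 0
1 1 0 1
0 0 0 1
0 0 0 0

After press 7 at (1,0):
0 0 1 0
0 0 0 1
1 0 0 1
0 0 0 0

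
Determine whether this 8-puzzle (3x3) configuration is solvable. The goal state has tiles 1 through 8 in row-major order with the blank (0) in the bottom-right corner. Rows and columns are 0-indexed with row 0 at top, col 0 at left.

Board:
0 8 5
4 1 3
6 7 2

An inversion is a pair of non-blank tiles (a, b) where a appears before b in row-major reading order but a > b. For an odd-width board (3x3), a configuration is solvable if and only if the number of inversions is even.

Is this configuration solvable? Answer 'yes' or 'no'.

Inversions (pairs i<j in row-major order where tile[i] > tile[j] > 0): 17
17 is odd, so the puzzle is not solvable.

Answer: no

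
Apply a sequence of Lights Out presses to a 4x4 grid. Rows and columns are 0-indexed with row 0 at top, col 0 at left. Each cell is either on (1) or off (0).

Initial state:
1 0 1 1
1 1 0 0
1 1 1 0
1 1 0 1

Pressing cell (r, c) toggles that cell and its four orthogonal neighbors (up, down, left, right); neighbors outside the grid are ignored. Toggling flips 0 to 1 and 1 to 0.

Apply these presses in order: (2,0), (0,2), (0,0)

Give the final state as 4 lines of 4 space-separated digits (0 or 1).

After press 1 at (2,0):
1 0 1 1
0 1 0 0
0 0 1 0
0 1 0 1

After press 2 at (0,2):
1 1 0 0
0 1 1 0
0 0 1 0
0 1 0 1

After press 3 at (0,0):
0 0 0 0
1 1 1 0
0 0 1 0
0 1 0 1

Answer: 0 0 0 0
1 1 1 0
0 0 1 0
0 1 0 1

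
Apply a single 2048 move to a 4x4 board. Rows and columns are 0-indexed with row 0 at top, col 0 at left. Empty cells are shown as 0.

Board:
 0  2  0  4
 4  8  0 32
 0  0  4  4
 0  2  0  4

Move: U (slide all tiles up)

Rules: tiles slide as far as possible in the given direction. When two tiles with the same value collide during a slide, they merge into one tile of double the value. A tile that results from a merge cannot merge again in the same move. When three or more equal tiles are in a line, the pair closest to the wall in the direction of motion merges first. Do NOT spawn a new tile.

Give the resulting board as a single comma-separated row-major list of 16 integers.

Answer: 4, 2, 4, 4, 0, 8, 0, 32, 0, 2, 0, 8, 0, 0, 0, 0

Derivation:
Slide up:
col 0: [0, 4, 0, 0] -> [4, 0, 0, 0]
col 1: [2, 8, 0, 2] -> [2, 8, 2, 0]
col 2: [0, 0, 4, 0] -> [4, 0, 0, 0]
col 3: [4, 32, 4, 4] -> [4, 32, 8, 0]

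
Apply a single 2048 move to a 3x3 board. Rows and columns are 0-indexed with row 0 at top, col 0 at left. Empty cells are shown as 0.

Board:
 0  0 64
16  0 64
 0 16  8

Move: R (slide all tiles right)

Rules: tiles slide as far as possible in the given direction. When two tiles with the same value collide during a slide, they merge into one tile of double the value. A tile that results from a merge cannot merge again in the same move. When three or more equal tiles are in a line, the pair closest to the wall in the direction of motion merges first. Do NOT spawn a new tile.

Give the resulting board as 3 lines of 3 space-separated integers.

Answer:  0  0 64
 0 16 64
 0 16  8

Derivation:
Slide right:
row 0: [0, 0, 64] -> [0, 0, 64]
row 1: [16, 0, 64] -> [0, 16, 64]
row 2: [0, 16, 8] -> [0, 16, 8]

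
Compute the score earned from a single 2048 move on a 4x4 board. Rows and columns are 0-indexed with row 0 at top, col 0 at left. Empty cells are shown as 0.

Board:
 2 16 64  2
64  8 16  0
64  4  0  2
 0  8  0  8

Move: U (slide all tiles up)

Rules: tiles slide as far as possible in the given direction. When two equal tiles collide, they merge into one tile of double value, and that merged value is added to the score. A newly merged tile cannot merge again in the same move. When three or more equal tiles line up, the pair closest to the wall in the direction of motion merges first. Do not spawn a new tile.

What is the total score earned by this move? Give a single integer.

Slide up:
col 0: [2, 64, 64, 0] -> [2, 128, 0, 0]  score +128 (running 128)
col 1: [16, 8, 4, 8] -> [16, 8, 4, 8]  score +0 (running 128)
col 2: [64, 16, 0, 0] -> [64, 16, 0, 0]  score +0 (running 128)
col 3: [2, 0, 2, 8] -> [4, 8, 0, 0]  score +4 (running 132)
Board after move:
  2  16  64   4
128   8  16   8
  0   4   0   0
  0   8   0   0

Answer: 132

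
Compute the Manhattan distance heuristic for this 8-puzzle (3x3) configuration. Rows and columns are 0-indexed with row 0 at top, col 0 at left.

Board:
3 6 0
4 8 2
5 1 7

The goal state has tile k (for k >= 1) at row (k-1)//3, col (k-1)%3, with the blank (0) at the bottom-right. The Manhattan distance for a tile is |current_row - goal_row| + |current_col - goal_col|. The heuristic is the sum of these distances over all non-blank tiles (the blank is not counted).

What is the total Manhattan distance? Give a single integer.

Tile 3: at (0,0), goal (0,2), distance |0-0|+|0-2| = 2
Tile 6: at (0,1), goal (1,2), distance |0-1|+|1-2| = 2
Tile 4: at (1,0), goal (1,0), distance |1-1|+|0-0| = 0
Tile 8: at (1,1), goal (2,1), distance |1-2|+|1-1| = 1
Tile 2: at (1,2), goal (0,1), distance |1-0|+|2-1| = 2
Tile 5: at (2,0), goal (1,1), distance |2-1|+|0-1| = 2
Tile 1: at (2,1), goal (0,0), distance |2-0|+|1-0| = 3
Tile 7: at (2,2), goal (2,0), distance |2-2|+|2-0| = 2
Sum: 2 + 2 + 0 + 1 + 2 + 2 + 3 + 2 = 14

Answer: 14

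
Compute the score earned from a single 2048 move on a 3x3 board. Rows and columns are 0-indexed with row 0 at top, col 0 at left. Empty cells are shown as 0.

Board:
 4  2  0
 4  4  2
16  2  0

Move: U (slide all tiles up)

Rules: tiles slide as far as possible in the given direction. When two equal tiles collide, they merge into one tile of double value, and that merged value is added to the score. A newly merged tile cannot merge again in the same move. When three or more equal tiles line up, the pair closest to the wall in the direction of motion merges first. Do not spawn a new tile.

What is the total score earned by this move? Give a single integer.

Answer: 8

Derivation:
Slide up:
col 0: [4, 4, 16] -> [8, 16, 0]  score +8 (running 8)
col 1: [2, 4, 2] -> [2, 4, 2]  score +0 (running 8)
col 2: [0, 2, 0] -> [2, 0, 0]  score +0 (running 8)
Board after move:
 8  2  2
16  4  0
 0  2  0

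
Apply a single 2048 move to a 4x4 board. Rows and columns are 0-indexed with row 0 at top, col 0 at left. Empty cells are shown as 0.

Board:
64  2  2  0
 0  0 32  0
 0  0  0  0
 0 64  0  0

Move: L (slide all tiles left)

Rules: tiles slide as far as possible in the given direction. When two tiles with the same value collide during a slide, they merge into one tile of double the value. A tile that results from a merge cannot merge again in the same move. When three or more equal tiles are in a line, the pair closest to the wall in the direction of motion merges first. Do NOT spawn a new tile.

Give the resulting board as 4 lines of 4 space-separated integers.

Answer: 64  4  0  0
32  0  0  0
 0  0  0  0
64  0  0  0

Derivation:
Slide left:
row 0: [64, 2, 2, 0] -> [64, 4, 0, 0]
row 1: [0, 0, 32, 0] -> [32, 0, 0, 0]
row 2: [0, 0, 0, 0] -> [0, 0, 0, 0]
row 3: [0, 64, 0, 0] -> [64, 0, 0, 0]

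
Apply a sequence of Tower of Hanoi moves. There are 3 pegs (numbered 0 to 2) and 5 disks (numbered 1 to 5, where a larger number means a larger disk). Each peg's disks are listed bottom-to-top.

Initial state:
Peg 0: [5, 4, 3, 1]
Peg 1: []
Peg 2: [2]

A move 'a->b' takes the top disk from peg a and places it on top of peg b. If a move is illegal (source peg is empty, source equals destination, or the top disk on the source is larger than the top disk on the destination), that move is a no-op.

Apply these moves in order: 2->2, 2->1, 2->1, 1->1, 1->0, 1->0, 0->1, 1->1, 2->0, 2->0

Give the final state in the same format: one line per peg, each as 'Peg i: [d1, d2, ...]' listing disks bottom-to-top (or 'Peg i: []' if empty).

After move 1 (2->2):
Peg 0: [5, 4, 3, 1]
Peg 1: []
Peg 2: [2]

After move 2 (2->1):
Peg 0: [5, 4, 3, 1]
Peg 1: [2]
Peg 2: []

After move 3 (2->1):
Peg 0: [5, 4, 3, 1]
Peg 1: [2]
Peg 2: []

After move 4 (1->1):
Peg 0: [5, 4, 3, 1]
Peg 1: [2]
Peg 2: []

After move 5 (1->0):
Peg 0: [5, 4, 3, 1]
Peg 1: [2]
Peg 2: []

After move 6 (1->0):
Peg 0: [5, 4, 3, 1]
Peg 1: [2]
Peg 2: []

After move 7 (0->1):
Peg 0: [5, 4, 3]
Peg 1: [2, 1]
Peg 2: []

After move 8 (1->1):
Peg 0: [5, 4, 3]
Peg 1: [2, 1]
Peg 2: []

After move 9 (2->0):
Peg 0: [5, 4, 3]
Peg 1: [2, 1]
Peg 2: []

After move 10 (2->0):
Peg 0: [5, 4, 3]
Peg 1: [2, 1]
Peg 2: []

Answer: Peg 0: [5, 4, 3]
Peg 1: [2, 1]
Peg 2: []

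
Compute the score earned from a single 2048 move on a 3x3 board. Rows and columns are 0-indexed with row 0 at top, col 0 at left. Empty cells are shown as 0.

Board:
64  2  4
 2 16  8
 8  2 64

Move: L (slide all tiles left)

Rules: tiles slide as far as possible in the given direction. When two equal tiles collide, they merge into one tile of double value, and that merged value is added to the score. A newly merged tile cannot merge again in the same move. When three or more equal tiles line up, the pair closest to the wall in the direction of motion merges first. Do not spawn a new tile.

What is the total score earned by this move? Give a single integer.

Slide left:
row 0: [64, 2, 4] -> [64, 2, 4]  score +0 (running 0)
row 1: [2, 16, 8] -> [2, 16, 8]  score +0 (running 0)
row 2: [8, 2, 64] -> [8, 2, 64]  score +0 (running 0)
Board after move:
64  2  4
 2 16  8
 8  2 64

Answer: 0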